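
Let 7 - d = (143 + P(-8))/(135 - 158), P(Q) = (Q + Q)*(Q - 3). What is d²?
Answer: 230400/529 ≈ 435.54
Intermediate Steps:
P(Q) = 2*Q*(-3 + Q) (P(Q) = (2*Q)*(-3 + Q) = 2*Q*(-3 + Q))
d = 480/23 (d = 7 - (143 + 2*(-8)*(-3 - 8))/(135 - 158) = 7 - (143 + 2*(-8)*(-11))/(-23) = 7 - (143 + 176)*(-1)/23 = 7 - 319*(-1)/23 = 7 - 1*(-319/23) = 7 + 319/23 = 480/23 ≈ 20.870)
d² = (480/23)² = 230400/529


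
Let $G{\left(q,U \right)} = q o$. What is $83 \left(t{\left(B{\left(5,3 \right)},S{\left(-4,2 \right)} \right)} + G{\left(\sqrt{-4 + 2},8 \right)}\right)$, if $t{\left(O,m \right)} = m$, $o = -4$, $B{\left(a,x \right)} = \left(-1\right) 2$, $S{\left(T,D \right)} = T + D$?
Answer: $-166 - 332 i \sqrt{2} \approx -166.0 - 469.52 i$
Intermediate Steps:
$S{\left(T,D \right)} = D + T$
$B{\left(a,x \right)} = -2$
$G{\left(q,U \right)} = - 4 q$ ($G{\left(q,U \right)} = q \left(-4\right) = - 4 q$)
$83 \left(t{\left(B{\left(5,3 \right)},S{\left(-4,2 \right)} \right)} + G{\left(\sqrt{-4 + 2},8 \right)}\right) = 83 \left(\left(2 - 4\right) - 4 \sqrt{-4 + 2}\right) = 83 \left(-2 - 4 \sqrt{-2}\right) = 83 \left(-2 - 4 i \sqrt{2}\right) = -166 - 332 i \sqrt{2}$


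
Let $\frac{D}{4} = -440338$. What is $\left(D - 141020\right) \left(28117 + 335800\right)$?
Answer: $-692305511124$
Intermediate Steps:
$D = -1761352$ ($D = 4 \left(-440338\right) = -1761352$)
$\left(D - 141020\right) \left(28117 + 335800\right) = \left(-1761352 - 141020\right) \left(28117 + 335800\right) = \left(-1902372\right) 363917 = -692305511124$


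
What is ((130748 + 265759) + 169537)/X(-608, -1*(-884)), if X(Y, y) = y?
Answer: 141511/221 ≈ 640.32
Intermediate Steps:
((130748 + 265759) + 169537)/X(-608, -1*(-884)) = ((130748 + 265759) + 169537)/((-1*(-884))) = (396507 + 169537)/884 = 566044*(1/884) = 141511/221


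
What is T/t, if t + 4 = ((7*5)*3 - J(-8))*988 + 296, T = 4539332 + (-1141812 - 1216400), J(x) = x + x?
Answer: 13632/749 ≈ 18.200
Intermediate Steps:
J(x) = 2*x
T = 2181120 (T = 4539332 - 2358212 = 2181120)
t = 119840 (t = -4 + (((7*5)*3 - 2*(-8))*988 + 296) = -4 + ((35*3 - 1*(-16))*988 + 296) = -4 + ((105 + 16)*988 + 296) = -4 + (121*988 + 296) = -4 + (119548 + 296) = -4 + 119844 = 119840)
T/t = 2181120/119840 = 2181120*(1/119840) = 13632/749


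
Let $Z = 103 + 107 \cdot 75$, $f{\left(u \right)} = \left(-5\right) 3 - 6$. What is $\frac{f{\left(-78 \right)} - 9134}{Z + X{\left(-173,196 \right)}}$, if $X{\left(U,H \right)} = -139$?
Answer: $- \frac{9155}{7989} \approx -1.146$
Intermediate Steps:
$f{\left(u \right)} = -21$ ($f{\left(u \right)} = -15 - 6 = -21$)
$Z = 8128$ ($Z = 103 + 8025 = 8128$)
$\frac{f{\left(-78 \right)} - 9134}{Z + X{\left(-173,196 \right)}} = \frac{-21 - 9134}{8128 - 139} = - \frac{9155}{7989}$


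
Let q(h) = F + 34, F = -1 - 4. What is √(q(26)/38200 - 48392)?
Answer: I*√706155409722/3820 ≈ 219.98*I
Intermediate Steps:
F = -5
q(h) = 29 (q(h) = -5 + 34 = 29)
√(q(26)/38200 - 48392) = √(29/38200 - 48392) = √(-1848574371/38200) = I*√706155409722/3820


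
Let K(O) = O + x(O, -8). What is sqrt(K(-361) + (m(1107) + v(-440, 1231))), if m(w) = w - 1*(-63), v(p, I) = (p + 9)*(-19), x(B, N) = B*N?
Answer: sqrt(11886) ≈ 109.02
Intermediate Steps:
v(p, I) = -171 - 19*p (v(p, I) = (9 + p)*(-19) = -171 - 19*p)
K(O) = -7*O (K(O) = O + O*(-8) = O - 8*O = -7*O)
m(w) = 63 + w (m(w) = w + 63 = 63 + w)
sqrt(K(-361) + (m(1107) + v(-440, 1231))) = sqrt(-7*(-361) + ((63 + 1107) + (-171 - 19*(-440)))) = sqrt(2527 + (1170 + (-171 + 8360))) = sqrt(2527 + (1170 + 8189)) = sqrt(2527 + 9359) = sqrt(11886)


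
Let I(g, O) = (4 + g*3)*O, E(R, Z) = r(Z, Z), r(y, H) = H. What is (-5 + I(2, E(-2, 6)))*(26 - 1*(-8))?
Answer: 1870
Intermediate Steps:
E(R, Z) = Z
I(g, O) = O*(4 + 3*g) (I(g, O) = (4 + 3*g)*O = O*(4 + 3*g))
(-5 + I(2, E(-2, 6)))*(26 - 1*(-8)) = (-5 + 6*(4 + 3*2))*(26 - 1*(-8)) = (-5 + 6*(4 + 6))*(26 + 8) = (-5 + 6*10)*34 = (-5 + 60)*34 = 55*34 = 1870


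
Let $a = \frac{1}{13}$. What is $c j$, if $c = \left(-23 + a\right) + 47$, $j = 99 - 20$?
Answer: $\frac{24727}{13} \approx 1902.1$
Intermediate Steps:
$a = \frac{1}{13} \approx 0.076923$
$j = 79$
$c = \frac{313}{13}$ ($c = \left(-23 + \frac{1}{13}\right) + 47 = - \frac{298}{13} + 47 = \frac{313}{13} \approx 24.077$)
$c j = \frac{313}{13} \cdot 79 = \frac{24727}{13}$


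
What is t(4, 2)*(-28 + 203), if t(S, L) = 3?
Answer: 525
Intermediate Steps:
t(4, 2)*(-28 + 203) = 3*(-28 + 203) = 3*175 = 525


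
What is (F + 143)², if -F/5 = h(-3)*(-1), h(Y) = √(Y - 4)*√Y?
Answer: 20974 - 1430*√21 ≈ 14421.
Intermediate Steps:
h(Y) = √Y*√(-4 + Y) (h(Y) = √(-4 + Y)*√Y = √Y*√(-4 + Y))
F = -5*√21 (F = -5*√(-3)*√(-4 - 3)*(-1) = -5*(I*√3)*√(-7)*(-1) = -5*(I*√3)*(I*√7)*(-1) = -5*(-√21)*(-1) = -5*√21 ≈ -22.913)
(F + 143)² = (-5*√21 + 143)² = (143 - 5*√21)²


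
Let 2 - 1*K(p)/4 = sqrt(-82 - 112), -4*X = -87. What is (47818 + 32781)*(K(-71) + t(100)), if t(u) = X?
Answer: 9591281/4 - 322396*I*sqrt(194) ≈ 2.3978e+6 - 4.4905e+6*I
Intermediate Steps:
X = 87/4 (X = -1/4*(-87) = 87/4 ≈ 21.750)
t(u) = 87/4
K(p) = 8 - 4*I*sqrt(194) (K(p) = 8 - 4*sqrt(-82 - 112) = 8 - 4*I*sqrt(194))
(47818 + 32781)*(K(-71) + t(100)) = (47818 + 32781)*((8 - 4*I*sqrt(194)) + 87/4) = 80599*(119/4 - 4*I*sqrt(194)) = 9591281/4 - 322396*I*sqrt(194)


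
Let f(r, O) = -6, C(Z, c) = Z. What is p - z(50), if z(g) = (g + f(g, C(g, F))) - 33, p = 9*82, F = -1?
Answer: 727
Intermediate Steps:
p = 738
z(g) = -39 + g (z(g) = (g - 6) - 33 = (-6 + g) - 33 = -39 + g)
p - z(50) = 738 - (-39 + 50) = 738 - 1*11 = 738 - 11 = 727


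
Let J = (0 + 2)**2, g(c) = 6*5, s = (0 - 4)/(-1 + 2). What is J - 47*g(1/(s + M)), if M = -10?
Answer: -1406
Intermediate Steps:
s = -4 (s = -4/1 = -4*1 = -4)
g(c) = 30
J = 4 (J = 2**2 = 4)
J - 47*g(1/(s + M)) = 4 - 47*30 = 4 - 1410 = -1406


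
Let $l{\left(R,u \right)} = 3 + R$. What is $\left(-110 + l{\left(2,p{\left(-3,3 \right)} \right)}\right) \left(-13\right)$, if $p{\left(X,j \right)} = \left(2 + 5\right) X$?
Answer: $1365$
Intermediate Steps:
$p{\left(X,j \right)} = 7 X$
$\left(-110 + l{\left(2,p{\left(-3,3 \right)} \right)}\right) \left(-13\right) = \left(-110 + \left(3 + 2\right)\right) \left(-13\right) = \left(-110 + 5\right) \left(-13\right) = \left(-105\right) \left(-13\right) = 1365$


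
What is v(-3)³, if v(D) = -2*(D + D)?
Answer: 1728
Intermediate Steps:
v(D) = -4*D
v(-3)³ = (-4*(-3))³ = 12³ = 1728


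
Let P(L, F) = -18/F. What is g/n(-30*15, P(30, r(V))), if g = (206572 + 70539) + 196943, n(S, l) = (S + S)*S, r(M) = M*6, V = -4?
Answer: 79009/67500 ≈ 1.1705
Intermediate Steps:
r(M) = 6*M
n(S, l) = 2*S² (n(S, l) = (2*S)*S = 2*S²)
g = 474054 (g = 277111 + 196943 = 474054)
g/n(-30*15, P(30, r(V))) = 474054/((2*(-30*15)²)) = 474054/((2*(-450)²)) = 474054/((2*202500)) = 474054/405000 = 474054*(1/405000) = 79009/67500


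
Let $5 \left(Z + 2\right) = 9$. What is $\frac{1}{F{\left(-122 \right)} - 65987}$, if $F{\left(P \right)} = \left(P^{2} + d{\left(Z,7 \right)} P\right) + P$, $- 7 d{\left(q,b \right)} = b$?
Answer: $- \frac{1}{51103} \approx -1.9568 \cdot 10^{-5}$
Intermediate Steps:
$Z = - \frac{1}{5}$ ($Z = -2 + \frac{1}{5} \cdot 9 = -2 + \frac{9}{5} = - \frac{1}{5} \approx -0.2$)
$d{\left(q,b \right)} = - \frac{b}{7}$
$F{\left(P \right)} = P^{2}$ ($F{\left(P \right)} = \left(P^{2} + \left(- \frac{1}{7}\right) 7 P\right) + P = \left(P^{2} - P\right) + P = P^{2}$)
$\frac{1}{F{\left(-122 \right)} - 65987} = \frac{1}{\left(-122\right)^{2} - 65987} = \frac{1}{14884 - 65987} = \frac{1}{-51103} = - \frac{1}{51103}$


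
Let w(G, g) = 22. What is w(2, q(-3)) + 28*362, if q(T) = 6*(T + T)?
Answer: 10158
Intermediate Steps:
q(T) = 12*T (q(T) = 6*(2*T) = 12*T)
w(2, q(-3)) + 28*362 = 22 + 28*362 = 22 + 10136 = 10158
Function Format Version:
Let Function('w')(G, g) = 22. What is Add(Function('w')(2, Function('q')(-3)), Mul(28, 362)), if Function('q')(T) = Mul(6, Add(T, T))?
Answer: 10158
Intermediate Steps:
Function('q')(T) = Mul(12, T) (Function('q')(T) = Mul(6, Mul(2, T)) = Mul(12, T))
Add(Function('w')(2, Function('q')(-3)), Mul(28, 362)) = Add(22, Mul(28, 362)) = Add(22, 10136) = 10158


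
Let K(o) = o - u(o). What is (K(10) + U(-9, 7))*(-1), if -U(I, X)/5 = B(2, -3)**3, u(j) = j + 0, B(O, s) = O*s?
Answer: -1080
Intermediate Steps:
u(j) = j
U(I, X) = 1080 (U(I, X) = -5*(2*(-3))**3 = -5*(-6)**3 = -5*(-216) = 1080)
K(o) = 0 (K(o) = o - o = 0)
(K(10) + U(-9, 7))*(-1) = (0 + 1080)*(-1) = 1080*(-1) = -1080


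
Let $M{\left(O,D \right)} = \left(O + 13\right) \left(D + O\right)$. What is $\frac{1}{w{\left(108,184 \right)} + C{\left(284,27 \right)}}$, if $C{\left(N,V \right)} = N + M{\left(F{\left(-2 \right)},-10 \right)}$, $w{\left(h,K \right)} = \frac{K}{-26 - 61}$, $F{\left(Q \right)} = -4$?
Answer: $\frac{87}{13562} \approx 0.006415$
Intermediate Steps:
$M{\left(O,D \right)} = \left(13 + O\right) \left(D + O\right)$
$w{\left(h,K \right)} = - \frac{K}{87}$ ($w{\left(h,K \right)} = \frac{K}{-87} = K \left(- \frac{1}{87}\right) = - \frac{K}{87}$)
$C{\left(N,V \right)} = -126 + N$ ($C{\left(N,V \right)} = N + \left(\left(-4\right)^{2} + 13 \left(-10\right) + 13 \left(-4\right) - -40\right) = N + \left(16 - 130 - 52 + 40\right) = N - 126 = -126 + N$)
$\frac{1}{w{\left(108,184 \right)} + C{\left(284,27 \right)}} = \frac{1}{\left(- \frac{1}{87}\right) 184 + \left(-126 + 284\right)} = \frac{1}{- \frac{184}{87} + 158} = \frac{1}{\frac{13562}{87}} = \frac{87}{13562}$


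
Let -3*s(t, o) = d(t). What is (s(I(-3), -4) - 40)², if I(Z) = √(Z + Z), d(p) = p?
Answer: (120 + I*√6)²/9 ≈ 1599.3 + 65.32*I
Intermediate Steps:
I(Z) = √2*√Z (I(Z) = √(2*Z) = √2*√Z)
s(t, o) = -t/3
(s(I(-3), -4) - 40)² = (-√2*√(-3)/3 - 40)² = (-√2*I*√3/3 - 40)² = (-I*√6/3 - 40)² = (-40 - I*√6/3)²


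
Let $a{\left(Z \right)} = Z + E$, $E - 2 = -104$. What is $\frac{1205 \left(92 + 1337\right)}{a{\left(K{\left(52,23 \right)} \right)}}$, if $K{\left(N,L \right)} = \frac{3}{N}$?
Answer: $- \frac{89541140}{5301} \approx -16891.0$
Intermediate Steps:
$E = -102$ ($E = 2 - 104 = -102$)
$a{\left(Z \right)} = -102 + Z$ ($a{\left(Z \right)} = Z - 102 = -102 + Z$)
$\frac{1205 \left(92 + 1337\right)}{a{\left(K{\left(52,23 \right)} \right)}} = \frac{1205 \left(92 + 1337\right)}{-102 + \frac{3}{52}} = \frac{1205 \cdot 1429}{-102 + 3 \cdot \frac{1}{52}} = \frac{1721945}{-102 + \frac{3}{52}} = \frac{1721945}{- \frac{5301}{52}} = 1721945 \left(- \frac{52}{5301}\right) = - \frac{89541140}{5301}$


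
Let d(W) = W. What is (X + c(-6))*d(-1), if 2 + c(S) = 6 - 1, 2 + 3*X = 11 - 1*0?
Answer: -6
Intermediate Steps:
X = 3 (X = -2/3 + (11 - 1*0)/3 = -2/3 + (11 + 0)/3 = -2/3 + (1/3)*11 = -2/3 + 11/3 = 3)
c(S) = 3 (c(S) = -2 + (6 - 1) = -2 + 5 = 3)
(X + c(-6))*d(-1) = (3 + 3)*(-1) = 6*(-1) = -6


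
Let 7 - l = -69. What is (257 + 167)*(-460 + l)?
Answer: -162816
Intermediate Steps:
l = 76 (l = 7 - 1*(-69) = 7 + 69 = 76)
(257 + 167)*(-460 + l) = (257 + 167)*(-460 + 76) = 424*(-384) = -162816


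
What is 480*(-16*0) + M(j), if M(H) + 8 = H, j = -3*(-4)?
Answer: 4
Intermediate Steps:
j = 12
M(H) = -8 + H
480*(-16*0) + M(j) = 480*(-16*0) + (-8 + 12) = 480*0 + 4 = 0 + 4 = 4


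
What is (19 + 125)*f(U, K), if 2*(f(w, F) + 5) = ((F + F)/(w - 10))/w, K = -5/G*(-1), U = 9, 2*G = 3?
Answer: -2320/3 ≈ -773.33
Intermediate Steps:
G = 3/2 (G = (½)*3 = 3/2 ≈ 1.5000)
K = 10/3 (K = -5/3/2*(-1) = -5*⅔*(-1) = -10/3*(-1) = 10/3 ≈ 3.3333)
f(w, F) = -5 + F/(w*(-10 + w)) (f(w, F) = -5 + (((F + F)/(w - 10))/w)/2 = -5 + (((2*F)/(-10 + w))/w)/2 = -5 + ((2*F/(-10 + w))/w)/2 = -5 + (2*F/(w*(-10 + w)))/2 = -5 + F/(w*(-10 + w)))
(19 + 125)*f(U, K) = (19 + 125)*((10/3 - 5*9² + 50*9)/(9*(-10 + 9))) = 144*((⅑)*(10/3 - 5*81 + 450)/(-1)) = 144*((⅑)*(-1)*(10/3 - 405 + 450)) = 144*((⅑)*(-1)*(145/3)) = 144*(-145/27) = -2320/3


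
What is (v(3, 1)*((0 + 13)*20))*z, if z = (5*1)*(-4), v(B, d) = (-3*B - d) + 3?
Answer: 36400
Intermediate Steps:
v(B, d) = 3 - d - 3*B (v(B, d) = (-d - 3*B) + 3 = 3 - d - 3*B)
z = -20 (z = 5*(-4) = -20)
(v(3, 1)*((0 + 13)*20))*z = ((3 - 1*1 - 3*3)*((0 + 13)*20))*(-20) = ((3 - 1 - 9)*(13*20))*(-20) = -7*260*(-20) = -1820*(-20) = 36400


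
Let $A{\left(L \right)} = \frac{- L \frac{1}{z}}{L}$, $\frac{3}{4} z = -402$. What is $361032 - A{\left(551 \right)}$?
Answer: $\frac{193513151}{536} \approx 3.6103 \cdot 10^{5}$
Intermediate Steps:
$z = -536$ ($z = \frac{4}{3} \left(-402\right) = -536$)
$A{\left(L \right)} = \frac{1}{536}$ ($A{\left(L \right)} = \frac{- L \frac{1}{-536}}{L} = \frac{- L \left(- \frac{1}{536}\right)}{L} = \frac{\frac{1}{536} L}{L} = \frac{1}{536}$)
$361032 - A{\left(551 \right)} = 361032 - \frac{1}{536} = \frac{193513151}{536}$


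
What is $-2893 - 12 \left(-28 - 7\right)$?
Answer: $-2473$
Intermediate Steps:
$-2893 - 12 \left(-28 - 7\right) = -2893 - 12 \left(-35\right) = -2893 - -420 = -2893 + 420 = -2473$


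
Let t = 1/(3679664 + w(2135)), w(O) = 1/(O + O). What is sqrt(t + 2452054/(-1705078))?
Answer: I*sqrt(258039555742548193618706992205163)/13395233676498459 ≈ 1.1992*I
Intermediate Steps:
w(O) = 1/(2*O)
t = 4270/15712165281 (t = 1/(3679664 + (1/2)/2135) = 1/(3679664 + (1/2)*(1/2135)) = 1/(3679664 + 1/4270) = 1/(15712165281/4270) = 4270/15712165281 ≈ 2.7176e-7)
sqrt(t + 2452054/(-1705078)) = sqrt(4270/15712165281 + 2452054/(-1705078)) = sqrt(4270/15712165281 + 2452054*(-1/1705078)) = sqrt(4270/15712165281 - 1226027/852539) = sqrt(-19263535222627057/13395233676498459) = I*sqrt(258039555742548193618706992205163)/13395233676498459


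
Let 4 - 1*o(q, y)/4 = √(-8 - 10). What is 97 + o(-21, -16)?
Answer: 113 - 12*I*√2 ≈ 113.0 - 16.971*I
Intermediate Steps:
o(q, y) = 16 - 12*I*√2 (o(q, y) = 16 - 4*√(-8 - 10) = 16 - 12*I*√2)
97 + o(-21, -16) = 97 + (16 - 12*I*√2) = 113 - 12*I*√2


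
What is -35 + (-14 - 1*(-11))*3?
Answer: -44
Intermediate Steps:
-35 + (-14 - 1*(-11))*3 = -35 + (-14 + 11)*3 = -35 - 3*3 = -35 - 9 = -44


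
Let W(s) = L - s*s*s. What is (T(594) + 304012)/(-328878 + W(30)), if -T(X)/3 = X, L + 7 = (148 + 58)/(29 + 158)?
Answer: -56517010/66550289 ≈ -0.84924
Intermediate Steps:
L = -1103/187 (L = -7 + (148 + 58)/(29 + 158) = -7 + 206/187 = -1103/187 ≈ -5.8984)
T(X) = -3*X
W(s) = -1103/187 - s³ (W(s) = -1103/187 - s*s*s = -1103/187 - s²*s = -1103/187 - s³)
(T(594) + 304012)/(-328878 + W(30)) = (-3*594 + 304012)/(-328878 + (-1103/187 - 1*30³)) = (-1782 + 304012)/(-328878 + (-1103/187 - 1*27000)) = 302230/(-328878 + (-1103/187 - 27000)) = 302230/(-328878 - 5050103/187) = 302230/(-66550289/187) = 302230*(-187/66550289) = -56517010/66550289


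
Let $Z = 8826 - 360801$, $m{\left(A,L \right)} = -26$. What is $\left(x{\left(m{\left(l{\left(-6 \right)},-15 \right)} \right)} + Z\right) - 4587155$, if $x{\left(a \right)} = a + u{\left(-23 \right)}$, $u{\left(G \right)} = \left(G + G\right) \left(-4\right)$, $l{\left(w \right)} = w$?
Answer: $-4938972$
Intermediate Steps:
$u{\left(G \right)} = - 8 G$ ($u{\left(G \right)} = 2 G \left(-4\right) = - 8 G$)
$x{\left(a \right)} = 184 + a$ ($x{\left(a \right)} = a - -184 = a + 184 = 184 + a$)
$Z = -351975$ ($Z = 8826 - 360801 = -351975$)
$\left(x{\left(m{\left(l{\left(-6 \right)},-15 \right)} \right)} + Z\right) - 4587155 = \left(\left(184 - 26\right) - 351975\right) - 4587155 = \left(158 - 351975\right) - 4587155 = -351817 - 4587155 = -4938972$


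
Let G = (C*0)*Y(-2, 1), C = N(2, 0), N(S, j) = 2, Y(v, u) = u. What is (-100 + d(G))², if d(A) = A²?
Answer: 10000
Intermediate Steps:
C = 2
G = 0 (G = (2*0)*1 = 0*1 = 0)
(-100 + d(G))² = (-100 + 0²)² = (-100 + 0)² = (-100)² = 10000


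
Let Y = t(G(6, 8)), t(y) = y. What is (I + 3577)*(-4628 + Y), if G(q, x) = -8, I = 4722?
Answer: -38474164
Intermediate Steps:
Y = -8
(I + 3577)*(-4628 + Y) = (4722 + 3577)*(-4628 - 8) = 8299*(-4636) = -38474164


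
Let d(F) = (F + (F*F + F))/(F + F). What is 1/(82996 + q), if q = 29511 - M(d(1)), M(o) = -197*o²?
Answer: 4/451801 ≈ 8.8535e-6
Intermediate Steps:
d(F) = (F² + 2*F)/(2*F) (d(F) = (F + (F² + F))/((2*F)) = (F + (F + F²))*(1/(2*F)) = (F² + 2*F)*(1/(2*F)) = (F² + 2*F)/(2*F))
q = 119817/4 (q = 29511 - (-197)*(1 + (½)*1)² = 29511 - (-197)*(1 + ½)² = 29511 - (-197)*(3/2)² = 29511 - (-197)*9/4 = 29511 - 1*(-1773/4) = 29511 + 1773/4 = 119817/4 ≈ 29954.)
1/(82996 + q) = 1/(82996 + 119817/4) = 1/(451801/4) = 4/451801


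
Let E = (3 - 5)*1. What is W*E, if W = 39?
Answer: -78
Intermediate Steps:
E = -2 (E = -2*1 = -2)
W*E = 39*(-2) = -78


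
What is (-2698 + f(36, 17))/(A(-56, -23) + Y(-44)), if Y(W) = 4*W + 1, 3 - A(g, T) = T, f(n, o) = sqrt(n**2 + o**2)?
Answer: 2698/149 - sqrt(1585)/149 ≈ 17.840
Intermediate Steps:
A(g, T) = 3 - T
Y(W) = 1 + 4*W
(-2698 + f(36, 17))/(A(-56, -23) + Y(-44)) = (-2698 + sqrt(36**2 + 17**2))/((3 - 1*(-23)) + (1 + 4*(-44))) = (-2698 + sqrt(1296 + 289))/((3 + 23) + (1 - 176)) = (-2698 + sqrt(1585))/(26 - 175) = (-2698 + sqrt(1585))/(-149) = (-2698 + sqrt(1585))*(-1/149) = 2698/149 - sqrt(1585)/149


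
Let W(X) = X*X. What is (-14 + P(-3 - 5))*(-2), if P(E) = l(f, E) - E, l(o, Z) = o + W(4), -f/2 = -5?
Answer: -40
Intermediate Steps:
f = 10 (f = -2*(-5) = 10)
W(X) = X²
l(o, Z) = 16 + o (l(o, Z) = o + 4² = o + 16 = 16 + o)
P(E) = 26 - E (P(E) = (16 + 10) - E = 26 - E)
(-14 + P(-3 - 5))*(-2) = (-14 + (26 - (-3 - 5)))*(-2) = (-14 + (26 - 1*(-8)))*(-2) = (-14 + (26 + 8))*(-2) = (-14 + 34)*(-2) = 20*(-2) = -40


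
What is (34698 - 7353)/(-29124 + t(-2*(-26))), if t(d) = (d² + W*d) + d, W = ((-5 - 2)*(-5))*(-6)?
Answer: -27345/37288 ≈ -0.73335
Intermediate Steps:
W = -210 (W = -7*(-5)*(-6) = 35*(-6) = -210)
t(d) = d² - 209*d (t(d) = (d² - 210*d) + d = d² - 209*d)
(34698 - 7353)/(-29124 + t(-2*(-26))) = (34698 - 7353)/(-29124 + (-2*(-26))*(-209 - 2*(-26))) = 27345/(-29124 + 52*(-209 + 52)) = 27345/(-29124 + 52*(-157)) = 27345/(-29124 - 8164) = 27345/(-37288) = 27345*(-1/37288) = -27345/37288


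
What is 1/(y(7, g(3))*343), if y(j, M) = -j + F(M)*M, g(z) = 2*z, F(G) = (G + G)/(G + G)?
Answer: -1/343 ≈ -0.0029155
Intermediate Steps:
F(G) = 1 (F(G) = (2*G)/((2*G)) = (2*G)*(1/(2*G)) = 1)
y(j, M) = M - j (y(j, M) = -j + 1*M = -j + M = M - j)
1/(y(7, g(3))*343) = 1/((2*3 - 1*7)*343) = 1/((6 - 7)*343) = 1/(-1*343) = 1/(-343) = -1/343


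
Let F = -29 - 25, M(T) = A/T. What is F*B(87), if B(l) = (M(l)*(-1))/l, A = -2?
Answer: -12/841 ≈ -0.014269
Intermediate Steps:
M(T) = -2/T
B(l) = 2/l² (B(l) = (-2/l*(-1))/l = (2/l)/l = 2/l²)
F = -54
F*B(87) = -108/87² = -108/7569 = -54*2/7569 = -12/841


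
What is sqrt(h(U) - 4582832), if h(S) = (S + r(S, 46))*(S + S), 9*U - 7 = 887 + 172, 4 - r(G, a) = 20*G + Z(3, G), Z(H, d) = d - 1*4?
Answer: 4*I*sqrt(26031883)/9 ≈ 2267.6*I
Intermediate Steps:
Z(H, d) = -4 + d (Z(H, d) = d - 4 = -4 + d)
r(G, a) = 8 - 21*G (r(G, a) = 4 - (20*G + (-4 + G)) = 4 - (-4 + 21*G) = 4 + (4 - 21*G) = 8 - 21*G)
U = 1066/9 (U = 7/9 + (887 + 172)/9 = 7/9 + (1/9)*1059 = 7/9 + 353/3 = 1066/9 ≈ 118.44)
h(S) = 2*S*(8 - 20*S) (h(S) = (S + (8 - 21*S))*(S + S) = (8 - 20*S)*(2*S) = 2*S*(8 - 20*S))
sqrt(h(U) - 4582832) = sqrt(8*(1066/9)*(2 - 5*1066/9) - 4582832) = sqrt(8*(1066/9)*(2 - 5330/9) - 4582832) = sqrt(8*(1066/9)*(-5312/9) - 4582832) = sqrt(-45300736/81 - 4582832) = sqrt(-416510128/81) = 4*I*sqrt(26031883)/9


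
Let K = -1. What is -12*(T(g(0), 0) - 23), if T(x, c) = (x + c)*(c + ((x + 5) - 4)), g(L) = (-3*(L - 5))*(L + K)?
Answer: -2244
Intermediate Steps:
g(L) = (-1 + L)*(15 - 3*L) (g(L) = (-3*(L - 5))*(L - 1) = (-3*(-5 + L))*(-1 + L) = (15 - 3*L)*(-1 + L) = (-1 + L)*(15 - 3*L))
T(x, c) = (c + x)*(1 + c + x) (T(x, c) = (c + x)*(c + ((5 + x) - 4)) = (c + x)*(c + (1 + x)) = (c + x)*(1 + c + x))
-12*(T(g(0), 0) - 23) = -12*((0 + (-15 - 3*0² + 18*0) + 0² + (-15 - 3*0² + 18*0)² + 2*0*(-15 - 3*0² + 18*0)) - 23) = -12*((0 + (-15 - 3*0 + 0) + 0 + (-15 - 3*0 + 0)² + 2*0*(-15 - 3*0 + 0)) - 23) = -12*((0 + (-15 + 0 + 0) + 0 + (-15 + 0 + 0)² + 2*0*(-15 + 0 + 0)) - 23) = -12*((0 - 15 + 0 + (-15)² + 2*0*(-15)) - 23) = -12*((0 - 15 + 0 + 225 + 0) - 23) = -12*(210 - 23) = -12*187 = -2244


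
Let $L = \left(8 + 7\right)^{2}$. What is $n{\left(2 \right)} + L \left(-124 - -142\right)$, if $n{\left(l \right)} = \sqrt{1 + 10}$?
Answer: $4050 + \sqrt{11} \approx 4053.3$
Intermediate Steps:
$L = 225$ ($L = 15^{2} = 225$)
$n{\left(l \right)} = \sqrt{11}$
$n{\left(2 \right)} + L \left(-124 - -142\right) = \sqrt{11} + 225 \left(-124 - -142\right) = \sqrt{11} + 225 \left(-124 + 142\right) = \sqrt{11} + 225 \cdot 18 = \sqrt{11} + 4050 = 4050 + \sqrt{11}$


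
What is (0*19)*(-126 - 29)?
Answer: 0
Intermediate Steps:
(0*19)*(-126 - 29) = 0*(-155) = 0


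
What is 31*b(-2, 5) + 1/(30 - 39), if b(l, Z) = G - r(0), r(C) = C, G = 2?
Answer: 557/9 ≈ 61.889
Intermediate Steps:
b(l, Z) = 2 (b(l, Z) = 2 - 1*0 = 2 + 0 = 2)
31*b(-2, 5) + 1/(30 - 39) = 31*2 + 1/(30 - 39) = 62 + 1/(-9) = 62 - ⅑ = 557/9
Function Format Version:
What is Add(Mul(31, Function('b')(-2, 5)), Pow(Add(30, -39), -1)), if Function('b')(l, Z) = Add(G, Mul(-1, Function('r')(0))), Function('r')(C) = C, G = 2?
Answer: Rational(557, 9) ≈ 61.889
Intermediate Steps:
Function('b')(l, Z) = 2 (Function('b')(l, Z) = Add(2, Mul(-1, 0)) = Add(2, 0) = 2)
Add(Mul(31, Function('b')(-2, 5)), Pow(Add(30, -39), -1)) = Add(Mul(31, 2), Pow(Add(30, -39), -1)) = Add(62, Pow(-9, -1)) = Add(62, Rational(-1, 9)) = Rational(557, 9)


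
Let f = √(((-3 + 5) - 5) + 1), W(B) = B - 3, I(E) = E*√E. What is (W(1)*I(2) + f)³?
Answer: √2*(-104 + 94*I) ≈ -147.08 + 132.94*I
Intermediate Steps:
I(E) = E^(3/2)
W(B) = -3 + B
f = I*√2 (f = √((2 - 5) + 1) = √(-3 + 1) = √(-2) = I*√2 ≈ 1.4142*I)
(W(1)*I(2) + f)³ = ((-3 + 1)*2^(3/2) + I*√2)³ = (-4*√2 + I*√2)³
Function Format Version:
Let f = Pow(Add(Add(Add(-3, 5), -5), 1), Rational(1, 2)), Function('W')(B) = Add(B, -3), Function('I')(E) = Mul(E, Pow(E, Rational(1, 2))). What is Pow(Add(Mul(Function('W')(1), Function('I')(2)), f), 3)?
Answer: Mul(Pow(2, Rational(1, 2)), Add(-104, Mul(94, I))) ≈ Add(-147.08, Mul(132.94, I))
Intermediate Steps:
Function('I')(E) = Pow(E, Rational(3, 2))
Function('W')(B) = Add(-3, B)
f = Mul(I, Pow(2, Rational(1, 2))) (f = Pow(Add(Add(2, -5), 1), Rational(1, 2)) = Pow(Add(-3, 1), Rational(1, 2)) = Pow(-2, Rational(1, 2)) = Mul(I, Pow(2, Rational(1, 2))) ≈ Mul(1.4142, I))
Pow(Add(Mul(Function('W')(1), Function('I')(2)), f), 3) = Pow(Add(Mul(Add(-3, 1), Pow(2, Rational(3, 2))), Mul(I, Pow(2, Rational(1, 2)))), 3) = Pow(Add(Mul(-2, Mul(2, Pow(2, Rational(1, 2)))), Mul(I, Pow(2, Rational(1, 2)))), 3) = Pow(Add(Mul(-4, Pow(2, Rational(1, 2))), Mul(I, Pow(2, Rational(1, 2)))), 3)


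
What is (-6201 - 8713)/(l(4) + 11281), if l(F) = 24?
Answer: -14914/11305 ≈ -1.3192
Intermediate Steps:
(-6201 - 8713)/(l(4) + 11281) = (-6201 - 8713)/(24 + 11281) = -14914/11305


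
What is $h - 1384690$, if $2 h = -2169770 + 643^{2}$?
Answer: $- \frac{4525701}{2} \approx -2.2629 \cdot 10^{6}$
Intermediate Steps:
$h = - \frac{1756321}{2}$ ($h = \frac{-2169770 + 643^{2}}{2} = \frac{-2169770 + 413449}{2} = \frac{1}{2} \left(-1756321\right) = - \frac{1756321}{2} \approx -8.7816 \cdot 10^{5}$)
$h - 1384690 = - \frac{1756321}{2} - 1384690 = - \frac{4525701}{2}$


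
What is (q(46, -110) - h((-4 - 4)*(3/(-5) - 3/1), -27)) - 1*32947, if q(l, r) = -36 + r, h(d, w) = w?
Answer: -33066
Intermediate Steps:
(q(46, -110) - h((-4 - 4)*(3/(-5) - 3/1), -27)) - 1*32947 = ((-36 - 110) - 1*(-27)) - 1*32947 = (-146 + 27) - 32947 = -119 - 32947 = -33066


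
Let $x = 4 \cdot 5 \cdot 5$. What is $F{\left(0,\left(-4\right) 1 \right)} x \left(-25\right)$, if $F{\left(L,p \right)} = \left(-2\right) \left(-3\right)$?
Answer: $-15000$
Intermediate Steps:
$F{\left(L,p \right)} = 6$
$x = 100$ ($x = 20 \cdot 5 = 100$)
$F{\left(0,\left(-4\right) 1 \right)} x \left(-25\right) = 6 \cdot 100 \left(-25\right) = 600 \left(-25\right) = -15000$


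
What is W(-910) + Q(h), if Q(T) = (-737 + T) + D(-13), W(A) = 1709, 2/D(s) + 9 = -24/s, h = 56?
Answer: 95578/93 ≈ 1027.7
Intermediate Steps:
D(s) = 2/(-9 - 24/s)
Q(T) = -68567/93 + T (Q(T) = (-737 + T) - 2*(-13)/(24 + 9*(-13)) = (-737 + T) - 2*(-13)/(24 - 117) = (-737 + T) - 2*(-13)/(-93) = (-737 + T) - 2*(-13)*(-1/93) = (-737 + T) - 26/93 = -68567/93 + T)
W(-910) + Q(h) = 1709 + (-68567/93 + 56) = 1709 - 63359/93 = 95578/93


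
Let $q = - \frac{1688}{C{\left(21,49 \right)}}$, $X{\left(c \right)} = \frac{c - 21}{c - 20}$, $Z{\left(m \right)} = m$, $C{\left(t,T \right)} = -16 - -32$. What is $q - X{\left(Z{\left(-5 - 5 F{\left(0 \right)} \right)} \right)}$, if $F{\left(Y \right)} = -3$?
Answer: $- \frac{533}{5} \approx -106.6$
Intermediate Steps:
$C{\left(t,T \right)} = 16$ ($C{\left(t,T \right)} = -16 + 32 = 16$)
$X{\left(c \right)} = \frac{-21 + c}{-20 + c}$
$q = - \frac{211}{2}$ ($q = - \frac{1688}{16} = \left(-1688\right) \frac{1}{16} = - \frac{211}{2} \approx -105.5$)
$q - X{\left(Z{\left(-5 - 5 F{\left(0 \right)} \right)} \right)} = - \frac{211}{2} - \frac{-21 - -10}{-20 - -10} = - \frac{211}{2} - \frac{-21 + \left(-5 + 15\right)}{-20 + \left(-5 + 15\right)} = - \frac{211}{2} - \frac{-21 + 10}{-20 + 10} = - \frac{211}{2} - \frac{1}{-10} \left(-11\right) = - \frac{211}{2} - \left(- \frac{1}{10}\right) \left(-11\right) = - \frac{211}{2} - \frac{11}{10} = - \frac{533}{5}$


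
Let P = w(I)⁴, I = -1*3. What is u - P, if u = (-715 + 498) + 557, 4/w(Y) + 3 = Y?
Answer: 27524/81 ≈ 339.80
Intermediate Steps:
I = -3
w(Y) = 4/(-3 + Y)
P = 16/81 (P = (4/(-3 - 3))⁴ = (4/(-6))⁴ = (4*(-⅙))⁴ = (-⅔)⁴ = 16/81 ≈ 0.19753)
u = 340 (u = -217 + 557 = 340)
u - P = 340 - 1*16/81 = 340 - 16/81 = 27524/81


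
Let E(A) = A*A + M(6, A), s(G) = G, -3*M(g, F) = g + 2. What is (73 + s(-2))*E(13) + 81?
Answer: 35672/3 ≈ 11891.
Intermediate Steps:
M(g, F) = -⅔ - g/3 (M(g, F) = -(g + 2)/3 = -(2 + g)/3 = -⅔ - g/3)
E(A) = -8/3 + A² (E(A) = A*A + (-⅔ - ⅓*6) = A² + (-⅔ - 2) = A² - 8/3 = -8/3 + A²)
(73 + s(-2))*E(13) + 81 = (73 - 2)*(-8/3 + 13²) + 81 = 71*(-8/3 + 169) + 81 = 71*(499/3) + 81 = 35429/3 + 81 = 35672/3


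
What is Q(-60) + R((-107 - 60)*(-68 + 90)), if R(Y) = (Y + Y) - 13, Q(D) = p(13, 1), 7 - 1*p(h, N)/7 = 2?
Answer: -7326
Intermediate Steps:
p(h, N) = 35 (p(h, N) = 49 - 7*2 = 49 - 14 = 35)
Q(D) = 35
R(Y) = -13 + 2*Y (R(Y) = 2*Y - 13 = -13 + 2*Y)
Q(-60) + R((-107 - 60)*(-68 + 90)) = 35 + (-13 + 2*((-107 - 60)*(-68 + 90))) = 35 + (-13 + 2*(-167*22)) = 35 + (-13 + 2*(-3674)) = 35 + (-13 - 7348) = 35 - 7361 = -7326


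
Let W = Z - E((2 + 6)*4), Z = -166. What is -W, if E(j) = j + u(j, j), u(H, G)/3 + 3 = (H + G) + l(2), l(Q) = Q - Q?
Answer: 381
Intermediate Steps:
l(Q) = 0
u(H, G) = -9 + 3*G + 3*H (u(H, G) = -9 + 3*((H + G) + 0) = -9 + 3*((G + H) + 0) = -9 + 3*(G + H) = -9 + (3*G + 3*H) = -9 + 3*G + 3*H)
E(j) = -9 + 7*j (E(j) = j + (-9 + 3*j + 3*j) = j + (-9 + 6*j) = -9 + 7*j)
W = -381 (W = -166 - (-9 + 7*((2 + 6)*4)) = -166 - (-9 + 7*(8*4)) = -166 - (-9 + 7*32) = -166 - (-9 + 224) = -166 - 1*215 = -166 - 215 = -381)
-W = -1*(-381) = 381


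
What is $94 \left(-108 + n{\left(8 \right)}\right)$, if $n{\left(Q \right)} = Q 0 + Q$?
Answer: $-9400$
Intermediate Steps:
$n{\left(Q \right)} = Q$ ($n{\left(Q \right)} = 0 + Q = Q$)
$94 \left(-108 + n{\left(8 \right)}\right) = 94 \left(-108 + 8\right) = 94 \left(-100\right) = -9400$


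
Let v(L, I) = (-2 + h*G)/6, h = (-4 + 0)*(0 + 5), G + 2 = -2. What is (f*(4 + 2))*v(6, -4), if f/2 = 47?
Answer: 7332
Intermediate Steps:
f = 94 (f = 2*47 = 94)
G = -4 (G = -2 - 2 = -4)
h = -20 (h = -4*5 = -20)
v(L, I) = 13 (v(L, I) = (-2 - 20*(-4))/6 = (-2 + 80)*(⅙) = 78*(⅙) = 13)
(f*(4 + 2))*v(6, -4) = (94*(4 + 2))*13 = (94*6)*13 = 564*13 = 7332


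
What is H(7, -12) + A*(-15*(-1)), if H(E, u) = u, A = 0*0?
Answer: -12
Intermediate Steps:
A = 0
H(7, -12) + A*(-15*(-1)) = -12 + 0*(-15*(-1)) = -12 + 0*15 = -12 + 0 = -12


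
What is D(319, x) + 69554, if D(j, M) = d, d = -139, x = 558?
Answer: 69415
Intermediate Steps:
D(j, M) = -139
D(319, x) + 69554 = -139 + 69554 = 69415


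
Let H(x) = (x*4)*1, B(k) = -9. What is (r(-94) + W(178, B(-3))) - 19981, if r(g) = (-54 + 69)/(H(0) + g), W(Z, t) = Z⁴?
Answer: 94362452235/94 ≈ 1.0039e+9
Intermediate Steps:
H(x) = 4*x (H(x) = (4*x)*1 = 4*x)
r(g) = 15/g (r(g) = (-54 + 69)/(4*0 + g) = 15/(0 + g) = 15/g)
(r(-94) + W(178, B(-3))) - 19981 = (15/(-94) + 178⁴) - 19981 = (15*(-1/94) + 1003875856) - 19981 = (-15/94 + 1003875856) - 19981 = 94364330449/94 - 19981 = 94362452235/94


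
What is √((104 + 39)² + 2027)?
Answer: 2*√5619 ≈ 149.92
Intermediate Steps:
√((104 + 39)² + 2027) = √(143² + 2027) = √(20449 + 2027) = √22476 = 2*√5619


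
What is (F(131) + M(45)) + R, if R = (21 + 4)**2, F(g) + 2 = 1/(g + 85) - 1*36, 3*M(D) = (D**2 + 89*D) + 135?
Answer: 570673/216 ≈ 2642.0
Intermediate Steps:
M(D) = 45 + D**2/3 + 89*D/3 (M(D) = ((D**2 + 89*D) + 135)/3 = (135 + D**2 + 89*D)/3 = 45 + D**2/3 + 89*D/3)
F(g) = -38 + 1/(85 + g) (F(g) = -2 + (1/(g + 85) - 1*36) = -2 + (1/(85 + g) - 36) = -2 + (-36 + 1/(85 + g)) = -38 + 1/(85 + g))
R = 625 (R = 25**2 = 625)
(F(131) + M(45)) + R = ((-3229 - 38*131)/(85 + 131) + (45 + (1/3)*45**2 + (89/3)*45)) + 625 = ((-3229 - 4978)/216 + (45 + (1/3)*2025 + 1335)) + 625 = ((1/216)*(-8207) + (45 + 675 + 1335)) + 625 = (-8207/216 + 2055) + 625 = 435673/216 + 625 = 570673/216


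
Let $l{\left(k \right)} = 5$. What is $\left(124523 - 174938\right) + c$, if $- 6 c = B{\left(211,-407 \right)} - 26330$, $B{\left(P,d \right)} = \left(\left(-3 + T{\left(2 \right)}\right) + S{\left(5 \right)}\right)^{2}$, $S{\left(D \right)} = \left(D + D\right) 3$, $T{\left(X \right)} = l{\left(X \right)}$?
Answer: $- \frac{138592}{3} \approx -46197.0$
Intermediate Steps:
$T{\left(X \right)} = 5$
$S{\left(D \right)} = 6 D$ ($S{\left(D \right)} = 2 D 3 = 6 D$)
$B{\left(P,d \right)} = 1024$ ($B{\left(P,d \right)} = \left(\left(-3 + 5\right) + 6 \cdot 5\right)^{2} = \left(2 + 30\right)^{2} = 32^{2} = 1024$)
$c = \frac{12653}{3}$ ($c = - \frac{1024 - 26330}{6} = \left(- \frac{1}{6}\right) \left(-25306\right) = \frac{12653}{3} \approx 4217.7$)
$\left(124523 - 174938\right) + c = \left(124523 - 174938\right) + \frac{12653}{3} = -50415 + \frac{12653}{3} = - \frac{138592}{3}$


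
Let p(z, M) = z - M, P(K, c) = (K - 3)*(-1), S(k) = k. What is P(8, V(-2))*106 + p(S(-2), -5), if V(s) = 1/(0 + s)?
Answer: -527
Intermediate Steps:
V(s) = 1/s
P(K, c) = 3 - K (P(K, c) = (-3 + K)*(-1) = 3 - K)
P(8, V(-2))*106 + p(S(-2), -5) = (3 - 1*8)*106 + (-2 - 1*(-5)) = (3 - 8)*106 + (-2 + 5) = -5*106 + 3 = -530 + 3 = -527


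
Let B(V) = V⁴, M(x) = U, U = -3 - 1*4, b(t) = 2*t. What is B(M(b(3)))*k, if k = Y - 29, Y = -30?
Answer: -141659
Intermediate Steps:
U = -7 (U = -3 - 4 = -7)
M(x) = -7
k = -59 (k = -30 - 29 = -59)
B(M(b(3)))*k = (-7)⁴*(-59) = 2401*(-59) = -141659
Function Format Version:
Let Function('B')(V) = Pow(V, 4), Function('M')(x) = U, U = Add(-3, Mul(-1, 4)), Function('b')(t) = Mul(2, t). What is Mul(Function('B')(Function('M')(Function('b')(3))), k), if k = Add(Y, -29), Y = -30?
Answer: -141659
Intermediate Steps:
U = -7 (U = Add(-3, -4) = -7)
Function('M')(x) = -7
k = -59 (k = Add(-30, -29) = -59)
Mul(Function('B')(Function('M')(Function('b')(3))), k) = Mul(Pow(-7, 4), -59) = Mul(2401, -59) = -141659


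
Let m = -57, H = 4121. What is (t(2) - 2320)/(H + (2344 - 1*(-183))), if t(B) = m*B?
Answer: -1217/3324 ≈ -0.36613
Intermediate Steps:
t(B) = -57*B
(t(2) - 2320)/(H + (2344 - 1*(-183))) = (-57*2 - 2320)/(4121 + (2344 - 1*(-183))) = (-114 - 2320)/(4121 + (2344 + 183)) = -2434/(4121 + 2527) = -2434/6648 = -2434*1/6648 = -1217/3324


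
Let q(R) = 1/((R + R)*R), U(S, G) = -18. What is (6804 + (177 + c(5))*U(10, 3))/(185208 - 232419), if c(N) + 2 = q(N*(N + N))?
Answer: -3044997/39342500 ≈ -0.077397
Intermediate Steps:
q(R) = 1/(2*R²) (q(R) = 1/(((2*R))*R) = (1/(2*R))/R = 1/(2*R²))
c(N) = -2 + 1/(8*N⁴) (c(N) = -2 + 1/(2*(N*(N + N))²) = -2 + 1/(2*(N*(2*N))²) = -2 + 1/(2*(2*N²)²) = -2 + (1/(4*N⁴))/2 = -2 + 1/(8*N⁴))
(6804 + (177 + c(5))*U(10, 3))/(185208 - 232419) = (6804 + (177 + (-2 + (⅛)/5⁴))*(-18))/(185208 - 232419) = (6804 + (177 + (-2 + (⅛)*(1/625)))*(-18))/(-47211) = (6804 + (177 + (-2 + 1/5000))*(-18))*(-1/47211) = (6804 + (177 - 9999/5000)*(-18))*(-1/47211) = (6804 + (875001/5000)*(-18))*(-1/47211) = (6804 - 7875009/2500)*(-1/47211) = (9134991/2500)*(-1/47211) = -3044997/39342500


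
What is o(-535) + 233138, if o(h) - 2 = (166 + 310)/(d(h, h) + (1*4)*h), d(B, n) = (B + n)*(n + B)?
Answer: 66605766719/285690 ≈ 2.3314e+5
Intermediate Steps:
d(B, n) = (B + n)² (d(B, n) = (B + n)*(B + n) = (B + n)²)
o(h) = 2 + 476/(4*h + 4*h²) (o(h) = 2 + (166 + 310)/((h + h)² + (1*4)*h) = 2 + 476/((2*h)² + 4*h) = 2 + 476/(4*h² + 4*h) = 2 + 476/(4*h + 4*h²))
o(-535) + 233138 = (119 + 2*(-535) + 2*(-535)²)/((-535)*(1 - 535)) + 233138 = -1/535*(119 - 1070 + 2*286225)/(-534) + 233138 = -1/535*(-1/534)*(119 - 1070 + 572450) + 233138 = -1/535*(-1/534)*571499 + 233138 = 571499/285690 + 233138 = 66605766719/285690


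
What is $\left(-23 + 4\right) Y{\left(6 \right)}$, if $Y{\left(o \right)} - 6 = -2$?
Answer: $-76$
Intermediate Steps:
$Y{\left(o \right)} = 4$ ($Y{\left(o \right)} = 6 - 2 = 4$)
$\left(-23 + 4\right) Y{\left(6 \right)} = \left(-23 + 4\right) 4 = \left(-19\right) 4 = -76$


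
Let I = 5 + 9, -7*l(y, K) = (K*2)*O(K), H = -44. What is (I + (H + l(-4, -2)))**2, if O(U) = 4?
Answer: 37636/49 ≈ 768.08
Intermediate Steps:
l(y, K) = -8*K/7 (l(y, K) = -K*2*4/7 = -2*K*4/7 = -8*K/7)
I = 14
(I + (H + l(-4, -2)))**2 = (14 + (-44 - 8/7*(-2)))**2 = (14 + (-44 + 16/7))**2 = (14 - 292/7)**2 = (-194/7)**2 = 37636/49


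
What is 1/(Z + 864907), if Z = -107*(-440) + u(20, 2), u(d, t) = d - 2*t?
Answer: 1/912003 ≈ 1.0965e-6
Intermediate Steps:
Z = 47096 (Z = -107*(-440) + (20 - 2*2) = 47080 + (20 - 4) = 47080 + 16 = 47096)
1/(Z + 864907) = 1/(47096 + 864907) = 1/912003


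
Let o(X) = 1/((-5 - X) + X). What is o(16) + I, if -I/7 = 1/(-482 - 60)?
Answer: -507/2710 ≈ -0.18708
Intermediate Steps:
I = 7/542 (I = -7/(-482 - 60) = -7/(-542) = -7*(-1/542) = 7/542 ≈ 0.012915)
o(X) = -1/5 (o(X) = 1/(-5) = -1/5)
o(16) + I = -1/5 + 7/542 = -507/2710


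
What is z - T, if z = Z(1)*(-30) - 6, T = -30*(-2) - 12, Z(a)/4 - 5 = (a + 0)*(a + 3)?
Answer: -1134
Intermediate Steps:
Z(a) = 20 + 4*a*(3 + a) (Z(a) = 20 + 4*((a + 0)*(a + 3)) = 20 + 4*(a*(3 + a)) = 20 + 4*a*(3 + a))
T = 48 (T = 60 - 12 = 48)
z = -1086 (z = (20 + 4*1**2 + 12*1)*(-30) - 6 = (20 + 4*1 + 12)*(-30) - 6 = (20 + 4 + 12)*(-30) - 6 = 36*(-30) - 6 = -1080 - 6 = -1086)
z - T = -1086 - 1*48 = -1086 - 48 = -1134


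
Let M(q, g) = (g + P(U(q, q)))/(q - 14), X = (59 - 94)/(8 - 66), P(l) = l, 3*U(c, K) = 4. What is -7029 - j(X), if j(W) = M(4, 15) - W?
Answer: -3056642/435 ≈ -7026.8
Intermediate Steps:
U(c, K) = 4/3 (U(c, K) = (1/3)*4 = 4/3)
X = 35/58 (X = -35/(-58) = -35*(-1/58) = 35/58 ≈ 0.60345)
M(q, g) = (4/3 + g)/(-14 + q) (M(q, g) = (g + 4/3)/(q - 14) = (4/3 + g)/(-14 + q))
j(W) = -49/30 - W (j(W) = (4/3 + 15)/(-14 + 4) - W = (49/3)/(-10) - W = -1/10*49/3 - W = -49/30 - W)
-7029 - j(X) = -7029 - (-49/30 - 1*35/58) = -7029 - (-49/30 - 35/58) = -7029 - 1*(-973/435) = -7029 + 973/435 = -3056642/435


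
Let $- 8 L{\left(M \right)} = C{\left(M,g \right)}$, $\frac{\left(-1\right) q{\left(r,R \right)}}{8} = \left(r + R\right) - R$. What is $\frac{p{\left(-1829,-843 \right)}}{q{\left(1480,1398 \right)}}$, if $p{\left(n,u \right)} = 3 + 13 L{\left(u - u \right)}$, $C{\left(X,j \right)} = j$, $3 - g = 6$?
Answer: $- \frac{63}{94720} \approx -0.00066512$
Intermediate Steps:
$g = -3$ ($g = 3 - 6 = -3$)
$q{\left(r,R \right)} = - 8 r$ ($q{\left(r,R \right)} = - 8 \left(\left(r + R\right) - R\right) = - 8 \left(\left(R + r\right) - R\right) = - 8 r$)
$L{\left(M \right)} = \frac{3}{8}$ ($L{\left(M \right)} = \left(- \frac{1}{8}\right) \left(-3\right) = \frac{3}{8}$)
$p{\left(n,u \right)} = \frac{63}{8}$ ($p{\left(n,u \right)} = 3 + 13 \cdot \frac{3}{8} = 3 + \frac{39}{8} = \frac{63}{8}$)
$\frac{p{\left(-1829,-843 \right)}}{q{\left(1480,1398 \right)}} = \frac{63}{8 \left(\left(-8\right) 1480\right)} = \frac{63}{8 \left(-11840\right)} = \frac{63}{8} \left(- \frac{1}{11840}\right) = - \frac{63}{94720}$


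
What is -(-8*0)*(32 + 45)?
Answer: 0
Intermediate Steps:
-(-8*0)*(32 + 45) = -0*77 = -1*0 = 0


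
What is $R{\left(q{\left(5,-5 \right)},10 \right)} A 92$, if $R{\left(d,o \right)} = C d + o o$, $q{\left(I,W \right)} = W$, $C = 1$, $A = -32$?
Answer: $-279680$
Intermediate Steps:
$R{\left(d,o \right)} = d + o^{2}$ ($R{\left(d,o \right)} = 1 d + o o = d + o^{2}$)
$R{\left(q{\left(5,-5 \right)},10 \right)} A 92 = \left(-5 + 10^{2}\right) \left(-32\right) 92 = \left(-5 + 100\right) \left(-32\right) 92 = 95 \left(-32\right) 92 = \left(-3040\right) 92 = -279680$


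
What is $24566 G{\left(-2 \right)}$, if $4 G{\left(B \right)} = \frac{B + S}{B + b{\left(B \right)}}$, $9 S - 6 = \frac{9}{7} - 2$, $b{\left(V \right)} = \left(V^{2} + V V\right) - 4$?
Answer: $- \frac{1093187}{252} \approx -4338.0$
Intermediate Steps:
$b{\left(V \right)} = -4 + 2 V^{2}$ ($b{\left(V \right)} = \left(V^{2} + V^{2}\right) - 4 = 2 V^{2} - 4 = -4 + 2 V^{2}$)
$S = \frac{37}{63}$ ($S = \frac{2}{3} + \frac{\frac{9}{7} - 2}{9} = \frac{2}{3} + \frac{1}{9} \left(- \frac{5}{7}\right) = \frac{2}{3} - \frac{5}{63} = \frac{37}{63} \approx 0.5873$)
$G{\left(B \right)} = \frac{\frac{37}{63} + B}{4 \left(-4 + B + 2 B^{2}\right)}$ ($G{\left(B \right)} = \frac{\left(B + \frac{37}{63}\right) \frac{1}{B + \left(-4 + 2 B^{2}\right)}}{4} = \frac{\left(\frac{37}{63} + B\right) \frac{1}{-4 + B + 2 B^{2}}}{4} = \frac{\frac{1}{-4 + B + 2 B^{2}} \left(\frac{37}{63} + B\right)}{4} = \frac{\frac{37}{63} + B}{4 \left(-4 + B + 2 B^{2}\right)}$)
$24566 G{\left(-2 \right)} = 24566 \frac{37 + 63 \left(-2\right)}{252 \left(-4 - 2 + 2 \left(-2\right)^{2}\right)} = 24566 \frac{37 - 126}{252 \left(-4 - 2 + 2 \cdot 4\right)} = 24566 \cdot \frac{1}{252} \frac{1}{-4 - 2 + 8} \left(-89\right) = 24566 \cdot \frac{1}{252} \cdot \frac{1}{2} \left(-89\right) = 24566 \left(- \frac{89}{504}\right) = - \frac{1093187}{252}$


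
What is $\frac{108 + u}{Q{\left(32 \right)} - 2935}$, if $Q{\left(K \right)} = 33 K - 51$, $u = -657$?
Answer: $\frac{549}{1930} \approx 0.28446$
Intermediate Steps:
$Q{\left(K \right)} = -51 + 33 K$
$\frac{108 + u}{Q{\left(32 \right)} - 2935} = \frac{108 - 657}{\left(-51 + 33 \cdot 32\right) - 2935} = - \frac{549}{\left(-51 + 1056\right) - 2935} = - \frac{549}{1005 - 2935} = - \frac{549}{-1930} = \left(-549\right) \left(- \frac{1}{1930}\right) = \frac{549}{1930}$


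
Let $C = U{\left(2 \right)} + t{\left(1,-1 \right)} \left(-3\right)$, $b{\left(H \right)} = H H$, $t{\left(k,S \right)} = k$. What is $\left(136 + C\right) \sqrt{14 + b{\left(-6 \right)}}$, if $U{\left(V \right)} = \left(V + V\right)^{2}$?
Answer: $745 \sqrt{2} \approx 1053.6$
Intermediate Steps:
$U{\left(V \right)} = 4 V^{2}$ ($U{\left(V \right)} = \left(2 V\right)^{2} = 4 V^{2}$)
$b{\left(H \right)} = H^{2}$
$C = 13$ ($C = 4 \cdot 2^{2} + 1 \left(-3\right) = 4 \cdot 4 - 3 = 16 - 3 = 13$)
$\left(136 + C\right) \sqrt{14 + b{\left(-6 \right)}} = \left(136 + 13\right) \sqrt{14 + \left(-6\right)^{2}} = 149 \sqrt{14 + 36} = 149 \sqrt{50} = 149 \cdot 5 \sqrt{2} = 745 \sqrt{2}$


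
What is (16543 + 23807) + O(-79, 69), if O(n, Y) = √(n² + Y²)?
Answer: 40350 + √11002 ≈ 40455.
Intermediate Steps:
O(n, Y) = √(Y² + n²)
(16543 + 23807) + O(-79, 69) = (16543 + 23807) + √(69² + (-79)²) = 40350 + √(4761 + 6241) = 40350 + √11002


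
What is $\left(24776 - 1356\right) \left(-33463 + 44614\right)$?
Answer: $261156420$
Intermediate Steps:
$\left(24776 - 1356\right) \left(-33463 + 44614\right) = 23420 \cdot 11151 = 261156420$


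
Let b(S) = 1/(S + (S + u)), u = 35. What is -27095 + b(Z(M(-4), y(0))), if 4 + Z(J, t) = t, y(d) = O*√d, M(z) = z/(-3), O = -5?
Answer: -731564/27 ≈ -27095.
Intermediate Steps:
M(z) = -z/3 (M(z) = z*(-⅓) = -z/3)
y(d) = -5*√d
Z(J, t) = -4 + t
b(S) = 1/(35 + 2*S) (b(S) = 1/(S + (S + 35)) = 1/(S + (35 + S)) = 1/(35 + 2*S))
-27095 + b(Z(M(-4), y(0))) = -27095 + 1/(35 + 2*(-4 - 5*√0)) = -27095 + 1/(35 + 2*(-4 - 5*0)) = -27095 + 1/(35 + 2*(-4 + 0)) = -27095 + 1/(35 + 2*(-4)) = -27095 + 1/(35 - 8) = -27095 + 1/27 = -731564/27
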